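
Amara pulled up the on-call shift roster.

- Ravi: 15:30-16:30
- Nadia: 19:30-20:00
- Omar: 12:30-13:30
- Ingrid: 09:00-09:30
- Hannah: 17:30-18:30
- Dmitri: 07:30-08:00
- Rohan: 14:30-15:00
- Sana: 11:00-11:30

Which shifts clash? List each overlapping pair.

Sorted by start: Dmitri, Ingrid, Sana, Omar, Rohan, Ravi, Hannah, Nadia.
Ingrid starts after Dmitri ends — done with Dmitri.
Sana starts after Ingrid ends — done with Ingrid.
Omar starts after Sana ends — done with Sana.
Rohan starts after Omar ends — done with Omar.
Ravi starts after Rohan ends — done with Rohan.
Hannah starts after Ravi ends — done with Ravi.
Nadia starts after Hannah ends.

no conflicts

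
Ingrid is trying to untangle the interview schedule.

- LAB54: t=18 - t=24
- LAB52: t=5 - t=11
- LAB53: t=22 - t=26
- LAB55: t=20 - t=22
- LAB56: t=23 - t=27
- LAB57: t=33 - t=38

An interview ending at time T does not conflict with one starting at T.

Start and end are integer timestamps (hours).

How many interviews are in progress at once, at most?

Walk through starts and ends in time order (an end at T is processed before a start at T):
t=5 start LAB52 → 1
t=11 end LAB52 → 0
t=18 start LAB54 → 1
t=20 start LAB55 → 2
t=22 end LAB55 → 1
t=22 start LAB53 → 2
t=23 start LAB56 → 3
t=24 end LAB54 → 2
t=26 end LAB53 → 1
t=27 end LAB56 → 0
t=33 start LAB57 → 1
t=38 end LAB57 → 0
Peak is 3, at t=23 (LAB53, LAB54, LAB56).

3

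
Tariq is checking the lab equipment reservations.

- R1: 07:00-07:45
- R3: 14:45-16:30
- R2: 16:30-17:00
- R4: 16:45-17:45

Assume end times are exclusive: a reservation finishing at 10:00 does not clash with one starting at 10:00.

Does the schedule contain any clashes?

Two intervals overlap when each starts before the other ends.
Sorted by start: R1, R3, R2, R4.
R3 starts after R1 ends — done with R1.
R2 starts exactly when R3 ends (back-to-back, no overlap) — done with R3.
R4 starts before R2 ends → R2 and R4 overlap.
That's a conflict, so the schedule is not conflict-free.

Yes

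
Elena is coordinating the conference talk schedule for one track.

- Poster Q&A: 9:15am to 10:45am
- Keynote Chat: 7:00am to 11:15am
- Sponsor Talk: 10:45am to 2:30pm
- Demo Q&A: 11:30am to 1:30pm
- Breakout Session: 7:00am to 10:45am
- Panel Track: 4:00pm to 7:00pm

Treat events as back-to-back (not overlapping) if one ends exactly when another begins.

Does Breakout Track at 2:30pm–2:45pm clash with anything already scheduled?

Keynote Chat: ends 11:15am at or before Breakout Track starts 2:30pm → clear.
Breakout Session: ends 10:45am at or before Breakout Track starts 2:30pm → clear.
Poster Q&A: ends 10:45am at or before Breakout Track starts 2:30pm → clear.
Sponsor Talk: ends 2:30pm at or before Breakout Track starts 2:30pm → clear.
Demo Q&A: ends 1:30pm at or before Breakout Track starts 2:30pm → clear.
Panel Track: starts 4:00pm at or after Breakout Track ends 2:45pm → clear.

No — it doesn't clash with anything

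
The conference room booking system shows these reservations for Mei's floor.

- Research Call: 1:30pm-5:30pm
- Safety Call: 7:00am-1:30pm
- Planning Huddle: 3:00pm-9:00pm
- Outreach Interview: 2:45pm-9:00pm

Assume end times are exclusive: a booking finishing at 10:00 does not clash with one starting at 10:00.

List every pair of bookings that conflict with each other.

Outreach Interview & Planning Huddle, Outreach Interview & Research Call, Planning Huddle & Research Call

Sorted by start: Safety Call, Research Call, Outreach Interview, Planning Huddle.
Research Call starts exactly when Safety Call ends (back-to-back, no overlap), so nothing later overlaps Safety Call either.
Outreach Interview starts before Research Call ends → Research Call and Outreach Interview overlap.
Planning Huddle starts before Research Call ends → Research Call and Planning Huddle overlap.
Planning Huddle starts before Outreach Interview ends → Outreach Interview and Planning Huddle overlap.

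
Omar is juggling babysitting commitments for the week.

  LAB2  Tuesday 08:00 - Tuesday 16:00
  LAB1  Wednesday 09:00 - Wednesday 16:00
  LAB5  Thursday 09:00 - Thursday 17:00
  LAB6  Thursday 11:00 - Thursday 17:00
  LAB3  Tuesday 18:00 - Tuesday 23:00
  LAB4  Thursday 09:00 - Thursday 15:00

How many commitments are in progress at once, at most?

3

Sweep the timeline, counting +1 at each start and −1 at each end (ends before starts at a tie):
Tuesday 08:00 start LAB2 → 1
Tuesday 16:00 end LAB2 → 0
Tuesday 18:00 start LAB3 → 1
Tuesday 23:00 end LAB3 → 0
Wednesday 09:00 start LAB1 → 1
Wednesday 16:00 end LAB1 → 0
Thursday 09:00 start LAB4 → 1
Thursday 09:00 start LAB5 → 2
Thursday 11:00 start LAB6 → 3
Thursday 15:00 end LAB4 → 2
Thursday 17:00 end LAB5 → 1
Thursday 17:00 end LAB6 → 0
Peak is 3, at Thursday 11:00 (LAB4, LAB5, LAB6).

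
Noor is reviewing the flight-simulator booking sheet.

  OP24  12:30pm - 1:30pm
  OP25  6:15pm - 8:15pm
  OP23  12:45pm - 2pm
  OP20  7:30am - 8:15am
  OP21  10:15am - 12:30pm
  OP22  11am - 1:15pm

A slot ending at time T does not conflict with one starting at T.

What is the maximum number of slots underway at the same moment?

Sort all start/end points and keep a running count:
7:30am start OP20 → 1
8:15am end OP20 → 0
10:15am start OP21 → 1
11am start OP22 → 2
12:30pm end OP21 → 1
12:30pm start OP24 → 2
12:45pm start OP23 → 3
1:15pm end OP22 → 2
1:30pm end OP24 → 1
2pm end OP23 → 0
6:15pm start OP25 → 1
8:15pm end OP25 → 0
Peak is 3, at 12:45pm (OP22, OP23, OP24).

3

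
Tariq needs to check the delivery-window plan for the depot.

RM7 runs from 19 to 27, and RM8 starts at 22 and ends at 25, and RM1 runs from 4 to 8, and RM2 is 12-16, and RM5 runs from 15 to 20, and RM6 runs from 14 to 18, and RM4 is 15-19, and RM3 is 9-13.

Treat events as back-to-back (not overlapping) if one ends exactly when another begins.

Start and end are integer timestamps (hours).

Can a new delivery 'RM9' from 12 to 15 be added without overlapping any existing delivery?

RM1: ends 8 at or before RM9 starts 12 → clear.
RM3: starts 9 before RM9 ends 15, and ends 13 after RM9 starts 12 → overlap.
RM2: starts 12 before RM9 ends 15, and ends 16 after RM9 starts 12 → overlap.
RM6: starts 14 before RM9 ends 15, and ends 18 after RM9 starts 12 → overlap.
RM4: starts 15 at or after RM9 ends 15 → clear.
RM5: starts 15 at or after RM9 ends 15 → clear.
RM7: starts 19 at or after RM9 ends 15 → clear.
RM8: starts 22 at or after RM9 ends 15 → clear.
RM9 overlaps RM2, RM3, RM6.

No — it overlaps RM2, RM3, RM6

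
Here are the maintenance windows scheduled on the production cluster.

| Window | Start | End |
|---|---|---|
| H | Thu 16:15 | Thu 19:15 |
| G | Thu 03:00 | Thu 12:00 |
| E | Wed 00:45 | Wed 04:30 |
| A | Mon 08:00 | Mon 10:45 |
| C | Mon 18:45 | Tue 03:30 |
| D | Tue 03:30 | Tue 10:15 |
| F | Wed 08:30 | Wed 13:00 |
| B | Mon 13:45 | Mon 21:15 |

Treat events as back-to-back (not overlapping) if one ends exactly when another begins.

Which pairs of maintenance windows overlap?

B & C

Sorted by start: A, B, C, D, E, F, G, H.
B starts after A ends; A is clear from here.
C starts before B ends → B and C overlap.
D starts after B ends; B is clear from here.
D starts exactly when C ends (back-to-back, no overlap); C is clear from here.
E starts after D ends; D is clear from here.
F starts after E ends; E is clear from here.
G starts after F ends; F is clear from here.
H starts after G ends.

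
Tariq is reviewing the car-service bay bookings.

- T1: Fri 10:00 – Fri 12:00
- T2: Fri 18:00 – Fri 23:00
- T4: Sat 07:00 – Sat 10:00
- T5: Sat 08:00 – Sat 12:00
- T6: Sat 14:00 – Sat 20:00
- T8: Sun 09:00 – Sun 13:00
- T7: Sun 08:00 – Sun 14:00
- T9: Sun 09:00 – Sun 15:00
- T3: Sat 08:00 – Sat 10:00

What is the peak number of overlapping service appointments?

Walk through starts and ends in time order (an end at T is processed before a start at T):
Fri 10:00 start T1 → 1
Fri 12:00 end T1 → 0
Fri 18:00 start T2 → 1
Fri 23:00 end T2 → 0
Sat 07:00 start T4 → 1
Sat 08:00 start T3 → 2
Sat 08:00 start T5 → 3
Sat 10:00 end T3 → 2
Sat 10:00 end T4 → 1
Sat 12:00 end T5 → 0
Sat 14:00 start T6 → 1
Sat 20:00 end T6 → 0
Sun 08:00 start T7 → 1
Sun 09:00 start T8 → 2
Sun 09:00 start T9 → 3
Sun 13:00 end T8 → 2
Sun 14:00 end T7 → 1
Sun 15:00 end T9 → 0
Peak is 3, at Sat 08:00 (T3, T4, T5).

3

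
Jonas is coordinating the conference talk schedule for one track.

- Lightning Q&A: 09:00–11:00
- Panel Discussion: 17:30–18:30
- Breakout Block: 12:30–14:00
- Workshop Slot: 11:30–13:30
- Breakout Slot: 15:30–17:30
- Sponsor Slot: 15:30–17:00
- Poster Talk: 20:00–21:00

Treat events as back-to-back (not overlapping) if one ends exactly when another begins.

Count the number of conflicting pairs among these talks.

2

Check each pair: they overlap iff neither finishes before the other starts.
Sorted by start: Lightning Q&A, Workshop Slot, Breakout Block, Breakout Slot, Sponsor Slot, Panel Discussion, Poster Talk.
Workshop Slot starts after Lightning Q&A ends, so Lightning Q&A has no further overlaps.
Breakout Block starts before Workshop Slot ends → Workshop Slot and Breakout Block overlap.
Breakout Slot starts after Workshop Slot ends, so Workshop Slot has no further overlaps.
Breakout Slot starts after Breakout Block ends, so Breakout Block has no further overlaps.
Sponsor Slot starts before Breakout Slot ends → Breakout Slot and Sponsor Slot overlap.
Panel Discussion starts exactly when Breakout Slot ends (back-to-back, no overlap), so Breakout Slot has no further overlaps.
Panel Discussion starts after Sponsor Slot ends, so Sponsor Slot has no further overlaps.
Poster Talk starts after Panel Discussion ends.
Overlapping pairs: Breakout Block & Workshop Slot, Breakout Slot & Sponsor Slot — 2 in total.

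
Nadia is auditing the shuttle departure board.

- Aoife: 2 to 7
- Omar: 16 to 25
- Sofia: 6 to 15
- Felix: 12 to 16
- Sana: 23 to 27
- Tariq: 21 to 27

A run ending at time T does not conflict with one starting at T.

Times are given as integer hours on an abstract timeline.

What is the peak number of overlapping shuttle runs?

3

Walk through starts and ends in time order (an end at T is processed before a start at T):
2 start Aoife → 1
6 start Sofia → 2
7 end Aoife → 1
12 start Felix → 2
15 end Sofia → 1
16 end Felix → 0
16 start Omar → 1
21 start Tariq → 2
23 start Sana → 3
25 end Omar → 2
27 end Sana → 1
27 end Tariq → 0
Peak is 3, at 23 (Omar, Sana, Tariq).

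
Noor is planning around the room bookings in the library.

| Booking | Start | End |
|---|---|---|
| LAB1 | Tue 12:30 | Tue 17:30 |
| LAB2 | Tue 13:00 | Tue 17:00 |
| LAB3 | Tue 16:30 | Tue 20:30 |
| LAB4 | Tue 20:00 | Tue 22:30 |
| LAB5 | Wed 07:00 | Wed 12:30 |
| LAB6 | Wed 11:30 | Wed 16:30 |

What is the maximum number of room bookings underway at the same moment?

3

Sort all start/end points and keep a running count:
Tue 12:30 start LAB1 → 1
Tue 13:00 start LAB2 → 2
Tue 16:30 start LAB3 → 3
Tue 17:00 end LAB2 → 2
Tue 17:30 end LAB1 → 1
Tue 20:00 start LAB4 → 2
Tue 20:30 end LAB3 → 1
Tue 22:30 end LAB4 → 0
Wed 07:00 start LAB5 → 1
Wed 11:30 start LAB6 → 2
Wed 12:30 end LAB5 → 1
Wed 16:30 end LAB6 → 0
Peak is 3, at Tue 16:30 (LAB1, LAB2, LAB3).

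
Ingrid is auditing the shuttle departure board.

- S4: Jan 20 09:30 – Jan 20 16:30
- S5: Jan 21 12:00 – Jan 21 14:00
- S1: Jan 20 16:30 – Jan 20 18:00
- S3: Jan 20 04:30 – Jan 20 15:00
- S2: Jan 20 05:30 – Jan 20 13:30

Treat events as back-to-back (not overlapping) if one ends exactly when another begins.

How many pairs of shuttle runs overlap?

3

Sorted by start: S3, S2, S4, S1, S5.
S2 starts before S3 ends → S3 and S2 overlap.
S4 starts before S3 ends → S3 and S4 overlap.
S1 starts after S3 ends — done with S3.
S4 starts before S2 ends → S2 and S4 overlap.
S1 starts after S2 ends — done with S2.
S1 starts exactly when S4 ends (back-to-back, no overlap) — done with S4.
S5 starts after S1 ends.
Overlapping pairs: S2 & S3, S2 & S4, S3 & S4 — 3 in total.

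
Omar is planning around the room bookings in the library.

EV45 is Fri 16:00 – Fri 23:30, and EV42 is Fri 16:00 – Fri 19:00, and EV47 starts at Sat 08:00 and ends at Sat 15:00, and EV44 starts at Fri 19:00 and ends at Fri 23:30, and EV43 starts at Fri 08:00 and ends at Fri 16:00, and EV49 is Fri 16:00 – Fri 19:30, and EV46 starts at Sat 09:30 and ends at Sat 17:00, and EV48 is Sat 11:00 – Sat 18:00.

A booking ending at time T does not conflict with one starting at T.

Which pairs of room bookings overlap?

Two intervals overlap when each starts before the other ends.
Sorted by start: EV43, EV42, EV45, EV49, EV44, EV47, EV46, EV48.
EV42 starts exactly when EV43 ends (back-to-back, no overlap), so nothing later overlaps EV43 either.
EV45 starts before EV42 ends → EV42 and EV45 overlap.
EV49 starts before EV42 ends → EV42 and EV49 overlap.
EV44 starts exactly when EV42 ends (back-to-back, no overlap), so nothing later overlaps EV42 either.
EV49 starts before EV45 ends → EV45 and EV49 overlap.
EV44 starts before EV45 ends → EV45 and EV44 overlap.
EV47 starts after EV45 ends, so nothing later overlaps EV45 either.
EV44 starts before EV49 ends → EV49 and EV44 overlap.
EV47 starts after EV49 ends, so nothing later overlaps EV49 either.
EV47 starts after EV44 ends, so nothing later overlaps EV44 either.
EV46 starts before EV47 ends → EV47 and EV46 overlap.
EV48 starts before EV47 ends → EV47 and EV48 overlap.
EV48 starts before EV46 ends → EV46 and EV48 overlap.

EV42 & EV45, EV42 & EV49, EV44 & EV45, EV44 & EV49, EV45 & EV49, EV46 & EV47, EV46 & EV48, EV47 & EV48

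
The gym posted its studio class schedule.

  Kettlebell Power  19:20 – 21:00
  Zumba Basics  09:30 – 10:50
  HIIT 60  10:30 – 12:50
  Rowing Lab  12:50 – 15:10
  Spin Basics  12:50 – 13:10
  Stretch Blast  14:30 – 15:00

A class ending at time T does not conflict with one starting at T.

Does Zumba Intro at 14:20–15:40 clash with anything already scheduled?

Zumba Basics: ends 10:50 at or before Zumba Intro starts 14:20 → clear.
HIIT 60: ends 12:50 at or before Zumba Intro starts 14:20 → clear.
Rowing Lab: starts 12:50 before Zumba Intro ends 15:40, and ends 15:10 after Zumba Intro starts 14:20 → overlap.
Spin Basics: ends 13:10 at or before Zumba Intro starts 14:20 → clear.
Stretch Blast: starts 14:30 before Zumba Intro ends 15:40, and ends 15:00 after Zumba Intro starts 14:20 → overlap.
Kettlebell Power: starts 19:20 at or after Zumba Intro ends 15:40 → clear.
Zumba Intro overlaps Rowing Lab, Stretch Blast.

Yes — it overlaps Rowing Lab, Stretch Blast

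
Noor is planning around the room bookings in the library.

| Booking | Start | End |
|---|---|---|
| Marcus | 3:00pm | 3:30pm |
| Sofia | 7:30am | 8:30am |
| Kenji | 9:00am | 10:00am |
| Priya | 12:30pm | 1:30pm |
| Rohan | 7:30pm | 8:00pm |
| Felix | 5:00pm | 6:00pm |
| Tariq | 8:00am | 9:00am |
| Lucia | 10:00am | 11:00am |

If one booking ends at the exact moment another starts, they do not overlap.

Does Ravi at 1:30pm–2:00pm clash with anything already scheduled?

Sofia: ends 8:30am at or before Ravi starts 1:30pm → clear.
Tariq: ends 9:00am at or before Ravi starts 1:30pm → clear.
Kenji: ends 10:00am at or before Ravi starts 1:30pm → clear.
Lucia: ends 11:00am at or before Ravi starts 1:30pm → clear.
Priya: ends 1:30pm at or before Ravi starts 1:30pm → clear.
Marcus: starts 3:00pm at or after Ravi ends 2:00pm → clear.
Felix: starts 5:00pm at or after Ravi ends 2:00pm → clear.
Rohan: starts 7:30pm at or after Ravi ends 2:00pm → clear.

No — it doesn't clash with anything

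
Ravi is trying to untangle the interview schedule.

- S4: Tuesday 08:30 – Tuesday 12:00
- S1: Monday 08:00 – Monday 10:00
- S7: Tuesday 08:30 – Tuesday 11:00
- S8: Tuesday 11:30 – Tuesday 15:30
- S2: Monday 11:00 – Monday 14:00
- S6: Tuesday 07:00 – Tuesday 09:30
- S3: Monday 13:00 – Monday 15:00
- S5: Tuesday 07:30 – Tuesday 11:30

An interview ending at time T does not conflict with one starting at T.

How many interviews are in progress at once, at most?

Sweep the timeline, counting +1 at each start and −1 at each end (ends before starts at a tie):
Monday 08:00 start S1 → 1
Monday 10:00 end S1 → 0
Monday 11:00 start S2 → 1
Monday 13:00 start S3 → 2
Monday 14:00 end S2 → 1
Monday 15:00 end S3 → 0
Tuesday 07:00 start S6 → 1
Tuesday 07:30 start S5 → 2
Tuesday 08:30 start S4 → 3
Tuesday 08:30 start S7 → 4
Tuesday 09:30 end S6 → 3
Tuesday 11:00 end S7 → 2
Tuesday 11:30 end S5 → 1
Tuesday 11:30 start S8 → 2
Tuesday 12:00 end S4 → 1
Tuesday 15:30 end S8 → 0
Peak is 4, at Tuesday 08:30 (S4, S5, S6, S7).

4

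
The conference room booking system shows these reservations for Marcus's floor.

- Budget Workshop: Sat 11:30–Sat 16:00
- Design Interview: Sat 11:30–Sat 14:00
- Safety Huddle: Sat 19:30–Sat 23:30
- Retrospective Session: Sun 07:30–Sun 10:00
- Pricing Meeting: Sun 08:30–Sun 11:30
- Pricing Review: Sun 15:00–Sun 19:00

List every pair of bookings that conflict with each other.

Sorted by start: Budget Workshop, Design Interview, Safety Huddle, Retrospective Session, Pricing Meeting, Pricing Review.
Design Interview starts before Budget Workshop ends → Budget Workshop and Design Interview overlap.
Safety Huddle starts after Budget Workshop ends, so nothing later overlaps Budget Workshop either.
Safety Huddle starts after Design Interview ends, so nothing later overlaps Design Interview either.
Retrospective Session starts after Safety Huddle ends, so nothing later overlaps Safety Huddle either.
Pricing Meeting starts before Retrospective Session ends → Retrospective Session and Pricing Meeting overlap.
Pricing Review starts after Retrospective Session ends.
Pricing Review starts after Pricing Meeting ends.

Budget Workshop & Design Interview, Pricing Meeting & Retrospective Session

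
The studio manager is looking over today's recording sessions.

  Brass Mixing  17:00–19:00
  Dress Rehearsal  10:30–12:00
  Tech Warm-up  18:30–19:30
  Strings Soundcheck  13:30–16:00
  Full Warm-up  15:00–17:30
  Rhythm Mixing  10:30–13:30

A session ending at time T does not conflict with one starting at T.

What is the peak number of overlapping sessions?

2

Sort all start/end points and keep a running count:
10:30 start Dress Rehearsal → 1
10:30 start Rhythm Mixing → 2
12:00 end Dress Rehearsal → 1
13:30 end Rhythm Mixing → 0
13:30 start Strings Soundcheck → 1
15:00 start Full Warm-up → 2
16:00 end Strings Soundcheck → 1
17:00 start Brass Mixing → 2
17:30 end Full Warm-up → 1
18:30 start Tech Warm-up → 2
19:00 end Brass Mixing → 1
19:30 end Tech Warm-up → 0
Peak is 2, at 10:30 (Dress Rehearsal, Rhythm Mixing).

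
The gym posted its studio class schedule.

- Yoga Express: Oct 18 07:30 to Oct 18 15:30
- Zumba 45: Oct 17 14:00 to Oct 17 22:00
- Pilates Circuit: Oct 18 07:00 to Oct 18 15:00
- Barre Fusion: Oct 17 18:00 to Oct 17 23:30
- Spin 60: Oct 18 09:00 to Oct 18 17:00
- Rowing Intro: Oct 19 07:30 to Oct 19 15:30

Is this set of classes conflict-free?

Sorted by start: Zumba 45, Barre Fusion, Pilates Circuit, Yoga Express, Spin 60, Rowing Intro.
Barre Fusion starts before Zumba 45 ends → Zumba 45 and Barre Fusion overlap.
That's a conflict, so the schedule is not conflict-free.

No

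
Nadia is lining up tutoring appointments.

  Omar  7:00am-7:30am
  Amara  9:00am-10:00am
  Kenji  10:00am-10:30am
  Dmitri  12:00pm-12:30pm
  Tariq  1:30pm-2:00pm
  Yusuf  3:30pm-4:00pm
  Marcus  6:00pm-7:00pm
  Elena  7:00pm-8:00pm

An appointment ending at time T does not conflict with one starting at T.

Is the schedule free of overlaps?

Check each pair: they overlap iff neither finishes before the other starts.
Sorted by start: Omar, Amara, Kenji, Dmitri, Tariq, Yusuf, Marcus, Elena.
Amara starts after Omar ends; Omar is clear from here.
Kenji starts exactly when Amara ends (back-to-back, no overlap); Amara is clear from here.
Dmitri starts after Kenji ends; Kenji is clear from here.
Tariq starts after Dmitri ends; Dmitri is clear from here.
Yusuf starts after Tariq ends; Tariq is clear from here.
Marcus starts after Yusuf ends; Yusuf is clear from here.
Elena starts exactly when Marcus ends (back-to-back, no overlap).
Every pair is clear; the schedule has no overlaps.

Yes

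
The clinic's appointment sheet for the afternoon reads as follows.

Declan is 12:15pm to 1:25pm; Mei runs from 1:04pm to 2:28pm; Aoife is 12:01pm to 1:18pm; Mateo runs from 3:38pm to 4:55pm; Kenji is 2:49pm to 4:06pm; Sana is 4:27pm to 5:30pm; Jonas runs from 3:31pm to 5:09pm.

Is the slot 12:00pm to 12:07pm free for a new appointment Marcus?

Aoife: starts 12:01pm before Marcus ends 12:07pm, and ends 1:18pm after Marcus starts 12:00pm → overlap.
Declan: starts 12:15pm at or after Marcus ends 12:07pm → clear.
Mei: starts 1:04pm at or after Marcus ends 12:07pm → clear.
Kenji: starts 2:49pm at or after Marcus ends 12:07pm → clear.
Jonas: starts 3:31pm at or after Marcus ends 12:07pm → clear.
Mateo: starts 3:38pm at or after Marcus ends 12:07pm → clear.
Sana: starts 4:27pm at or after Marcus ends 12:07pm → clear.
Marcus overlaps Aoife.

No — it overlaps Aoife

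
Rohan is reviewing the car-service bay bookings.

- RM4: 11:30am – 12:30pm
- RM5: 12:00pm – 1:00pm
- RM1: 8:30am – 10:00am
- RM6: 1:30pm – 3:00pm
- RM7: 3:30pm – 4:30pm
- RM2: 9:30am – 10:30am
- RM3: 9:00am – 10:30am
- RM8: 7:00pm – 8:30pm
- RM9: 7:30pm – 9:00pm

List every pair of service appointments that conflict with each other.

RM1 & RM2, RM1 & RM3, RM2 & RM3, RM4 & RM5, RM8 & RM9

Sorted by start: RM1, RM3, RM2, RM4, RM5, RM6, RM7, RM8, RM9.
RM3 starts before RM1 ends → RM1 and RM3 overlap.
RM2 starts before RM1 ends → RM1 and RM2 overlap.
RM4 starts after RM1 ends, so nothing later overlaps RM1 either.
RM2 starts before RM3 ends → RM3 and RM2 overlap.
RM4 starts after RM3 ends, so nothing later overlaps RM3 either.
RM4 starts after RM2 ends, so nothing later overlaps RM2 either.
RM5 starts before RM4 ends → RM4 and RM5 overlap.
RM6 starts after RM4 ends, so nothing later overlaps RM4 either.
RM6 starts after RM5 ends, so nothing later overlaps RM5 either.
RM7 starts after RM6 ends, so nothing later overlaps RM6 either.
RM8 starts after RM7 ends, so nothing later overlaps RM7 either.
RM9 starts before RM8 ends → RM8 and RM9 overlap.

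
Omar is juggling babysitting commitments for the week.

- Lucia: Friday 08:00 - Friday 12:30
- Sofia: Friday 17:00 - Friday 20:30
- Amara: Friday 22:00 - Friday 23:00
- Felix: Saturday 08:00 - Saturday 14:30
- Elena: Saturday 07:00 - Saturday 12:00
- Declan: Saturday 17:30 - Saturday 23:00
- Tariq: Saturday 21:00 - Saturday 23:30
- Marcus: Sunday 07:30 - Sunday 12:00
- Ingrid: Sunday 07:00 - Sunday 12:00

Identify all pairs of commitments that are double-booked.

Declan & Tariq, Elena & Felix, Ingrid & Marcus

Two intervals overlap when each starts before the other ends.
Sorted by start: Lucia, Sofia, Amara, Elena, Felix, Declan, Tariq, Ingrid, Marcus.
Sofia starts after Lucia ends, so Lucia has no further overlaps.
Amara starts after Sofia ends, so Sofia has no further overlaps.
Elena starts after Amara ends, so Amara has no further overlaps.
Felix starts before Elena ends → Elena and Felix overlap.
Declan starts after Elena ends, so Elena has no further overlaps.
Declan starts after Felix ends, so Felix has no further overlaps.
Tariq starts before Declan ends → Declan and Tariq overlap.
Ingrid starts after Declan ends, so Declan has no further overlaps.
Ingrid starts after Tariq ends, so Tariq has no further overlaps.
Marcus starts before Ingrid ends → Ingrid and Marcus overlap.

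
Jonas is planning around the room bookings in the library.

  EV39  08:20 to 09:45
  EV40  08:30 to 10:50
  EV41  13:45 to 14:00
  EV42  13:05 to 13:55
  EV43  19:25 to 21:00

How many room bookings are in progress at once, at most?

2

Sort all start/end points and keep a running count:
08:20 start EV39 → 1
08:30 start EV40 → 2
09:45 end EV39 → 1
10:50 end EV40 → 0
13:05 start EV42 → 1
13:45 start EV41 → 2
13:55 end EV42 → 1
14:00 end EV41 → 0
19:25 start EV43 → 1
21:00 end EV43 → 0
Peak is 2, at 08:30 (EV39, EV40).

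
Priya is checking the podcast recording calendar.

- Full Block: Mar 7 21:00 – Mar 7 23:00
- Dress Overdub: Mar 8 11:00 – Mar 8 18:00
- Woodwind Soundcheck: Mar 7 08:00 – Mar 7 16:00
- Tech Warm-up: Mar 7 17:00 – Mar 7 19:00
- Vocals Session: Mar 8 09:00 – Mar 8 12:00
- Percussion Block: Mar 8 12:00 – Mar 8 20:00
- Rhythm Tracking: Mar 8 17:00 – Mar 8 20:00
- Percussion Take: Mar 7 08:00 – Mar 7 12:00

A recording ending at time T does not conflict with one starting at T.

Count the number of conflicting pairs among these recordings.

Check each pair: they overlap iff neither finishes before the other starts.
Sorted by start: Woodwind Soundcheck, Percussion Take, Tech Warm-up, Full Block, Vocals Session, Dress Overdub, Percussion Block, Rhythm Tracking.
Percussion Take starts before Woodwind Soundcheck ends → Woodwind Soundcheck and Percussion Take overlap.
Tech Warm-up starts after Woodwind Soundcheck ends, so Woodwind Soundcheck has no further overlaps.
Tech Warm-up starts after Percussion Take ends, so Percussion Take has no further overlaps.
Full Block starts after Tech Warm-up ends, so Tech Warm-up has no further overlaps.
Vocals Session starts after Full Block ends, so Full Block has no further overlaps.
Dress Overdub starts before Vocals Session ends → Vocals Session and Dress Overdub overlap.
Percussion Block starts exactly when Vocals Session ends (back-to-back, no overlap), so Vocals Session has no further overlaps.
Percussion Block starts before Dress Overdub ends → Dress Overdub and Percussion Block overlap.
Rhythm Tracking starts before Dress Overdub ends → Dress Overdub and Rhythm Tracking overlap.
Rhythm Tracking starts before Percussion Block ends → Percussion Block and Rhythm Tracking overlap.
Overlapping pairs: Dress Overdub & Percussion Block, Dress Overdub & Rhythm Tracking, Dress Overdub & Vocals Session, Percussion Block & Rhythm Tracking, Percussion Take & Woodwind Soundcheck — 5 in total.

5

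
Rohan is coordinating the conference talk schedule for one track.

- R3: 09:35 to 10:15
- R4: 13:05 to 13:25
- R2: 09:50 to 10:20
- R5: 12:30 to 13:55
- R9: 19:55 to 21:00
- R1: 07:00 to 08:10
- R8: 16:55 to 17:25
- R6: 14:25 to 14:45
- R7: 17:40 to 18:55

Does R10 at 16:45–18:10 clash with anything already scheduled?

R1: ends 08:10 at or before R10 starts 16:45 → clear.
R3: ends 10:15 at or before R10 starts 16:45 → clear.
R2: ends 10:20 at or before R10 starts 16:45 → clear.
R5: ends 13:55 at or before R10 starts 16:45 → clear.
R4: ends 13:25 at or before R10 starts 16:45 → clear.
R6: ends 14:45 at or before R10 starts 16:45 → clear.
R8: starts 16:55 before R10 ends 18:10, and ends 17:25 after R10 starts 16:45 → overlap.
R7: starts 17:40 before R10 ends 18:10, and ends 18:55 after R10 starts 16:45 → overlap.
R9: starts 19:55 at or after R10 ends 18:10 → clear.
R10 overlaps R7, R8.

Yes — it overlaps R7, R8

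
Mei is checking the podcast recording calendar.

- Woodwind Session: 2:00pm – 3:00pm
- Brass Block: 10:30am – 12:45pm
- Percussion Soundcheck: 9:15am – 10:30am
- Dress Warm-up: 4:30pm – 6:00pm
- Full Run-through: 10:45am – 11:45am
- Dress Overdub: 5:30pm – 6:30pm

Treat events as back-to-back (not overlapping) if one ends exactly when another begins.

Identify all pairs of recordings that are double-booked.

Brass Block & Full Run-through, Dress Overdub & Dress Warm-up

Two intervals overlap when each starts before the other ends.
Sorted by start: Percussion Soundcheck, Brass Block, Full Run-through, Woodwind Session, Dress Warm-up, Dress Overdub.
Brass Block starts exactly when Percussion Soundcheck ends (back-to-back, no overlap); Percussion Soundcheck is clear from here.
Full Run-through starts before Brass Block ends → Brass Block and Full Run-through overlap.
Woodwind Session starts after Brass Block ends; Brass Block is clear from here.
Woodwind Session starts after Full Run-through ends; Full Run-through is clear from here.
Dress Warm-up starts after Woodwind Session ends; Woodwind Session is clear from here.
Dress Overdub starts before Dress Warm-up ends → Dress Warm-up and Dress Overdub overlap.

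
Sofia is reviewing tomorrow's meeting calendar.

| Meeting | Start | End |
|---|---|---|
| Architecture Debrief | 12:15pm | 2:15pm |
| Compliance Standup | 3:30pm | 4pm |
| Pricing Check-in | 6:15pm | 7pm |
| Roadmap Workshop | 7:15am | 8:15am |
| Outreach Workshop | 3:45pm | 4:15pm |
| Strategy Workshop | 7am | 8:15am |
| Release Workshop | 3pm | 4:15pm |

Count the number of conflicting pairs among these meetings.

4

Sorted by start: Strategy Workshop, Roadmap Workshop, Architecture Debrief, Release Workshop, Compliance Standup, Outreach Workshop, Pricing Check-in.
Roadmap Workshop starts before Strategy Workshop ends → Strategy Workshop and Roadmap Workshop overlap.
Architecture Debrief starts after Strategy Workshop ends — done with Strategy Workshop.
Architecture Debrief starts after Roadmap Workshop ends — done with Roadmap Workshop.
Release Workshop starts after Architecture Debrief ends — done with Architecture Debrief.
Compliance Standup starts before Release Workshop ends → Release Workshop and Compliance Standup overlap.
Outreach Workshop starts before Release Workshop ends → Release Workshop and Outreach Workshop overlap.
Pricing Check-in starts after Release Workshop ends.
Outreach Workshop starts before Compliance Standup ends → Compliance Standup and Outreach Workshop overlap.
Pricing Check-in starts after Compliance Standup ends.
Pricing Check-in starts after Outreach Workshop ends.
Overlapping pairs: Compliance Standup & Outreach Workshop, Compliance Standup & Release Workshop, Outreach Workshop & Release Workshop, Roadmap Workshop & Strategy Workshop — 4 in total.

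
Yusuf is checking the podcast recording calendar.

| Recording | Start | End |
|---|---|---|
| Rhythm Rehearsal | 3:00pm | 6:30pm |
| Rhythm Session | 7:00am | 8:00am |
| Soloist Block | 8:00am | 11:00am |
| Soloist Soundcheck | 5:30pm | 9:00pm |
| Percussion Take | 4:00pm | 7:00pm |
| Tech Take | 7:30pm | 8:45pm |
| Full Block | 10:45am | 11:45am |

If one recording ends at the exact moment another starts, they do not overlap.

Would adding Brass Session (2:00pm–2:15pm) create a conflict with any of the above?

Rhythm Session: ends 8:00am at or before Brass Session starts 2:00pm → clear.
Soloist Block: ends 11:00am at or before Brass Session starts 2:00pm → clear.
Full Block: ends 11:45am at or before Brass Session starts 2:00pm → clear.
Rhythm Rehearsal: starts 3:00pm at or after Brass Session ends 2:15pm → clear.
Percussion Take: starts 4:00pm at or after Brass Session ends 2:15pm → clear.
Soloist Soundcheck: starts 5:30pm at or after Brass Session ends 2:15pm → clear.
Tech Take: starts 7:30pm at or after Brass Session ends 2:15pm → clear.

No — it doesn't clash with anything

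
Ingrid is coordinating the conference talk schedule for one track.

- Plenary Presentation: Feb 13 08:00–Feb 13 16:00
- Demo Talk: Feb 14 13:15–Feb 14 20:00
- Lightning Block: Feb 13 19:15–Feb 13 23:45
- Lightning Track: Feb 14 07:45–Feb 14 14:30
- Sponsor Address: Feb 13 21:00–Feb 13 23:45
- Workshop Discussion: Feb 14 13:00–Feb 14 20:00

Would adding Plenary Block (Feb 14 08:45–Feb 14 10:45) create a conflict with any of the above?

Plenary Presentation: ends Feb 13 16:00 at or before Plenary Block starts Feb 14 08:45 → clear.
Lightning Block: ends Feb 13 23:45 at or before Plenary Block starts Feb 14 08:45 → clear.
Sponsor Address: ends Feb 13 23:45 at or before Plenary Block starts Feb 14 08:45 → clear.
Lightning Track: starts Feb 14 07:45 before Plenary Block ends Feb 14 10:45, and ends Feb 14 14:30 after Plenary Block starts Feb 14 08:45 → overlap.
Workshop Discussion: starts Feb 14 13:00 at or after Plenary Block ends Feb 14 10:45 → clear.
Demo Talk: starts Feb 14 13:15 at or after Plenary Block ends Feb 14 10:45 → clear.
Plenary Block overlaps Lightning Track.

Yes — it overlaps Lightning Track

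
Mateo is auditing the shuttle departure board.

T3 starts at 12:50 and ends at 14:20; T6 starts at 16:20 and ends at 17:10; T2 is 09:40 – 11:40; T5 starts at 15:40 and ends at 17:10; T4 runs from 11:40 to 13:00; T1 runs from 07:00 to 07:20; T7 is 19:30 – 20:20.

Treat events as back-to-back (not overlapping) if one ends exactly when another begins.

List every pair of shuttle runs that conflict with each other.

T3 & T4, T5 & T6

Sorted by start: T1, T2, T4, T3, T5, T6, T7.
T2 starts after T1 ends, so nothing later overlaps T1 either.
T4 starts exactly when T2 ends (back-to-back, no overlap), so nothing later overlaps T2 either.
T3 starts before T4 ends → T4 and T3 overlap.
T5 starts after T4 ends, so nothing later overlaps T4 either.
T5 starts after T3 ends, so nothing later overlaps T3 either.
T6 starts before T5 ends → T5 and T6 overlap.
T7 starts after T5 ends.
T7 starts after T6 ends.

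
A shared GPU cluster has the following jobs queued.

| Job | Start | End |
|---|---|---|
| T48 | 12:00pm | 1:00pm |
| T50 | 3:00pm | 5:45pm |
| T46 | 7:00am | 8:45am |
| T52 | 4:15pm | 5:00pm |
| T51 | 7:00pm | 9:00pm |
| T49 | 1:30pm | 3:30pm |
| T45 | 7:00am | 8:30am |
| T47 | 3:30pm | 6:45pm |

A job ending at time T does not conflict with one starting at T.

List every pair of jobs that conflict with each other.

Sorted by start: T45, T46, T48, T49, T50, T47, T52, T51.
T46 starts before T45 ends → T45 and T46 overlap.
T48 starts after T45 ends, so nothing later overlaps T45 either.
T48 starts after T46 ends, so nothing later overlaps T46 either.
T49 starts after T48 ends, so nothing later overlaps T48 either.
T50 starts before T49 ends → T49 and T50 overlap.
T47 starts exactly when T49 ends (back-to-back, no overlap), so nothing later overlaps T49 either.
T47 starts before T50 ends → T50 and T47 overlap.
T52 starts before T50 ends → T50 and T52 overlap.
T51 starts after T50 ends.
T52 starts before T47 ends → T47 and T52 overlap.
T51 starts after T47 ends.
T51 starts after T52 ends.

T45 & T46, T47 & T50, T47 & T52, T49 & T50, T50 & T52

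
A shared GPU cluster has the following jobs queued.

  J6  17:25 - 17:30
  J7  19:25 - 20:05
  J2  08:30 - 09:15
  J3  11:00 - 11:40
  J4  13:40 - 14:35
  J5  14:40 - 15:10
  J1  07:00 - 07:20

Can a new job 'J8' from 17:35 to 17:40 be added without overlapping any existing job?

Yes — the slot is free

J1: ends 07:20 at or before J8 starts 17:35 → clear.
J2: ends 09:15 at or before J8 starts 17:35 → clear.
J3: ends 11:40 at or before J8 starts 17:35 → clear.
J4: ends 14:35 at or before J8 starts 17:35 → clear.
J5: ends 15:10 at or before J8 starts 17:35 → clear.
J6: ends 17:30 at or before J8 starts 17:35 → clear.
J7: starts 19:25 at or after J8 ends 17:40 → clear.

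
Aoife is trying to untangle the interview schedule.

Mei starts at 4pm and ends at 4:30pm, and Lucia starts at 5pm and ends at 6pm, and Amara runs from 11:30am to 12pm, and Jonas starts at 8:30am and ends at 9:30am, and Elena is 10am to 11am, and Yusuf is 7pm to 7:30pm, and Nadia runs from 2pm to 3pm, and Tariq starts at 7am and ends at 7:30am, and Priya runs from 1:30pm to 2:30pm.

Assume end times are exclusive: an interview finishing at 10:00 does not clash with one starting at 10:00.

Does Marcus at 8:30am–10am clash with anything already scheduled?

Tariq: ends 7:30am at or before Marcus starts 8:30am → clear.
Jonas: starts 8:30am before Marcus ends 10am, and ends 9:30am after Marcus starts 8:30am → overlap.
Elena: starts 10am at or after Marcus ends 10am → clear.
Amara: starts 11:30am at or after Marcus ends 10am → clear.
Priya: starts 1:30pm at or after Marcus ends 10am → clear.
Nadia: starts 2pm at or after Marcus ends 10am → clear.
Mei: starts 4pm at or after Marcus ends 10am → clear.
Lucia: starts 5pm at or after Marcus ends 10am → clear.
Yusuf: starts 7pm at or after Marcus ends 10am → clear.
Marcus overlaps Jonas.

Yes — it overlaps Jonas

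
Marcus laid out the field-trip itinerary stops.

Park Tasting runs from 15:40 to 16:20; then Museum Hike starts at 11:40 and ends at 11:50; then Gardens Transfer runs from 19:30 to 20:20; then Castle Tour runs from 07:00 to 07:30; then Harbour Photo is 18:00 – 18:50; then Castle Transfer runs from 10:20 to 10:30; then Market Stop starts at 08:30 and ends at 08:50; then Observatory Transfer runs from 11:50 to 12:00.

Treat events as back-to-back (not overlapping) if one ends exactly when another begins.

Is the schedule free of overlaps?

Yes

Sorted by start: Castle Tour, Market Stop, Castle Transfer, Museum Hike, Observatory Transfer, Park Tasting, Harbour Photo, Gardens Transfer.
Market Stop starts after Castle Tour ends, so Castle Tour has no further overlaps.
Castle Transfer starts after Market Stop ends, so Market Stop has no further overlaps.
Museum Hike starts after Castle Transfer ends, so Castle Transfer has no further overlaps.
Observatory Transfer starts exactly when Museum Hike ends (back-to-back, no overlap), so Museum Hike has no further overlaps.
Park Tasting starts after Observatory Transfer ends, so Observatory Transfer has no further overlaps.
Harbour Photo starts after Park Tasting ends, so Park Tasting has no further overlaps.
Gardens Transfer starts after Harbour Photo ends.
Every pair is clear; the schedule has no overlaps.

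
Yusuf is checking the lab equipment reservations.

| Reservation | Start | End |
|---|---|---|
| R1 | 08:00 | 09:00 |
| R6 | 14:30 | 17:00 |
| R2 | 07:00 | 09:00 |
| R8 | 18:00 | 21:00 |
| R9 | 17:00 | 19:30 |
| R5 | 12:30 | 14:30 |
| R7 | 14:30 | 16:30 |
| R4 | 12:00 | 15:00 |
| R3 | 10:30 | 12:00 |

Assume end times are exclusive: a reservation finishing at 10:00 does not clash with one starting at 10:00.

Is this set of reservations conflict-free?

Sorted by start: R2, R1, R3, R4, R5, R6, R7, R9, R8.
R1 starts before R2 ends → R2 and R1 overlap.
That's a conflict, so the schedule is not conflict-free.

No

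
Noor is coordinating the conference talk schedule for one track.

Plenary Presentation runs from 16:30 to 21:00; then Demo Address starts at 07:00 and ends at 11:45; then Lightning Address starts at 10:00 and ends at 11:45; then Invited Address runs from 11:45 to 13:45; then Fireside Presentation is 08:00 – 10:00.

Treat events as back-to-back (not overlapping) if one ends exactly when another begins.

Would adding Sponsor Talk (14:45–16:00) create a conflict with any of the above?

Demo Address: ends 11:45 at or before Sponsor Talk starts 14:45 → clear.
Fireside Presentation: ends 10:00 at or before Sponsor Talk starts 14:45 → clear.
Lightning Address: ends 11:45 at or before Sponsor Talk starts 14:45 → clear.
Invited Address: ends 13:45 at or before Sponsor Talk starts 14:45 → clear.
Plenary Presentation: starts 16:30 at or after Sponsor Talk ends 16:00 → clear.

No — it doesn't clash with anything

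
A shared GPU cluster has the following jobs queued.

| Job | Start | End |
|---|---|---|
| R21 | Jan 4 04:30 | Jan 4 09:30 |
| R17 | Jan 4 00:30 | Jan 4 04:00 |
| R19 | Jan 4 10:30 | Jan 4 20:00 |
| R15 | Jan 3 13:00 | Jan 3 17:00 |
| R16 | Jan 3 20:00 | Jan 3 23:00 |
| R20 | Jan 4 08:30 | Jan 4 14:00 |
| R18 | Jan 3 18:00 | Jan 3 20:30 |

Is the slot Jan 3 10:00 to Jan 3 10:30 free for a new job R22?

Yes — the slot is free

R15: starts Jan 3 13:00 at or after R22 ends Jan 3 10:30 → clear.
R18: starts Jan 3 18:00 at or after R22 ends Jan 3 10:30 → clear.
R16: starts Jan 3 20:00 at or after R22 ends Jan 3 10:30 → clear.
R17: starts Jan 4 00:30 at or after R22 ends Jan 3 10:30 → clear.
R21: starts Jan 4 04:30 at or after R22 ends Jan 3 10:30 → clear.
R20: starts Jan 4 08:30 at or after R22 ends Jan 3 10:30 → clear.
R19: starts Jan 4 10:30 at or after R22 ends Jan 3 10:30 → clear.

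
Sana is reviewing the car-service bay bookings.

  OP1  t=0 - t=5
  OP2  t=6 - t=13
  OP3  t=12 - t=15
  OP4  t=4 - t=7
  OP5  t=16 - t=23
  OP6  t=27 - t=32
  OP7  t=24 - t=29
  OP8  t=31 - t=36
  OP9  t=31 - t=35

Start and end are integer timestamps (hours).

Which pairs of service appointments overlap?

OP1 & OP4, OP2 & OP3, OP2 & OP4, OP6 & OP7, OP6 & OP8, OP6 & OP9, OP8 & OP9

Sorted by start: OP1, OP4, OP2, OP3, OP5, OP7, OP6, OP8, OP9.
OP4 starts before OP1 ends → OP1 and OP4 overlap.
OP2 starts after OP1 ends; OP1 is clear from here.
OP2 starts before OP4 ends → OP4 and OP2 overlap.
OP3 starts after OP4 ends; OP4 is clear from here.
OP3 starts before OP2 ends → OP2 and OP3 overlap.
OP5 starts after OP2 ends; OP2 is clear from here.
OP5 starts after OP3 ends; OP3 is clear from here.
OP7 starts after OP5 ends; OP5 is clear from here.
OP6 starts before OP7 ends → OP7 and OP6 overlap.
OP8 starts after OP7 ends; OP7 is clear from here.
OP8 starts before OP6 ends → OP6 and OP8 overlap.
OP9 starts before OP6 ends → OP6 and OP9 overlap.
OP9 starts before OP8 ends → OP8 and OP9 overlap.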